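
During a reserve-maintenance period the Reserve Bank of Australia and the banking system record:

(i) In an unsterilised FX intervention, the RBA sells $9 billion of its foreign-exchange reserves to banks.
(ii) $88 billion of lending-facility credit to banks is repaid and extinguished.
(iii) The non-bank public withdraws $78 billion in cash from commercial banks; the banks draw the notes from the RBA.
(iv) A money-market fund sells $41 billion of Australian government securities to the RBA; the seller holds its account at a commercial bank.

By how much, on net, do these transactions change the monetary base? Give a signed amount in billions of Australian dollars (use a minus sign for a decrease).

-$56 billion

FX sale $9 billion: RBA balance sheet contracts → −$9B.
Discount-window repayment $88 billion: RBA balance sheet contracts → −$88B.
Currency withdrawal $78 billion: just a shift between currency and reserves — both are base money → 0.
Asset purchase (from non-banks) $41 billion: RBA balance sheet expands → +$41B.
Net: −9 − 88 + 0 + 41 = -$56 billion.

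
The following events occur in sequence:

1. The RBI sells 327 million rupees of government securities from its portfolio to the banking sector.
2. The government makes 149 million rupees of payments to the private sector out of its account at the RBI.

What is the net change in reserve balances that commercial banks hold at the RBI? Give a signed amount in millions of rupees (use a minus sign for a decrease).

-178 million

RBI balance sheet:
  Assets:      Securities −327M
  Liabilities: Bank reserves −178M, Government deposits −149M
So the change in reserve balances that commercial banks hold at the RBI is -178 million.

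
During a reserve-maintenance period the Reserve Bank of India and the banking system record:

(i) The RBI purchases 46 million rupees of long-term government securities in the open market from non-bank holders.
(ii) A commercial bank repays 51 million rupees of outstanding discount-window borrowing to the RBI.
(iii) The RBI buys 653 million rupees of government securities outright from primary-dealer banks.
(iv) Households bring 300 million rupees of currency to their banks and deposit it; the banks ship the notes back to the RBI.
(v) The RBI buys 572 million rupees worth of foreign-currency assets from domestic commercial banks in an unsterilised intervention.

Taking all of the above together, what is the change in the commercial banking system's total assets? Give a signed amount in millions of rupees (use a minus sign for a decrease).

+295 million

Asset purchase (from non-banks) 46 million rupees: bank balance sheets expand → +46M.
Discount-window repayment 51 million rupees: bank balance sheets shrink → −51M.
OMO purchase (from banks) 653 million rupees: just an asset swap on bank balance sheets → 0.
Currency deposit 300 million rupees: bank balance sheets expand → +300M.
FX purchase 572 million rupees: just an asset swap on bank balance sheets → 0.
Net: 46 − 51 + 0 + 300 + 0 = +295 million.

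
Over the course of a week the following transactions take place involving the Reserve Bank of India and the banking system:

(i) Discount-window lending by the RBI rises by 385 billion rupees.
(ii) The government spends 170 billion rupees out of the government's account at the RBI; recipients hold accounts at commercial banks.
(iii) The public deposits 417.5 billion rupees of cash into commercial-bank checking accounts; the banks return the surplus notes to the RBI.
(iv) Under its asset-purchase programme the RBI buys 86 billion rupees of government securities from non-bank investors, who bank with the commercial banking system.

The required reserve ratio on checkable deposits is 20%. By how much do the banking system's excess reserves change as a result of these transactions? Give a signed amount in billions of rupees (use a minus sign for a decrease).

+923.8 billion

Discount-window loan 385 billion rupees: reserves +385B, deposits 0.
Government spending 170 billion rupees: reserves +170B, deposits +170B.
Currency deposit 417.5 billion rupees: reserves +417.5B, deposits +417.5B.
Asset purchase (from non-banks) 86 billion rupees: reserves +86B, deposits +86B.
Totals: Δreserves = +1058.5B, Δdeposits = +673.5B.
Δrequired reserves = 20% × +673.5B = +134.7B.
Δexcess reserves = Δreserves − Δrequired = +1058.5B − (+134.7B) = +923.8 billion.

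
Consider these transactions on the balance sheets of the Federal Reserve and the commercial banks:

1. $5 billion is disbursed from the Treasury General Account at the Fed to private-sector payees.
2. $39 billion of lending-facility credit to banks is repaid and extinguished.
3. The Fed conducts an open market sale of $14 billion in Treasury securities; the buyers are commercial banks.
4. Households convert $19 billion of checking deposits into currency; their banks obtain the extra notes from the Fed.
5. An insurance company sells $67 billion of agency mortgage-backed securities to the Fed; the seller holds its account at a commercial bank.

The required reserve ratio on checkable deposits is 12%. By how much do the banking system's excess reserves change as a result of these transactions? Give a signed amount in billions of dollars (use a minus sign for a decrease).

Government spending $5 billion: reserves +$5B, deposits +$5B.
Discount-window repayment $39 billion: reserves −$39B, deposits 0.
OMO sale (to banks) $14 billion: reserves −$14B, deposits 0.
Currency withdrawal $19 billion: reserves −$19B, deposits −$19B.
Asset purchase (from non-banks) $67 billion: reserves +$67B, deposits +$67B.
Totals: Δreserves = 0, Δdeposits = +$53B.
Δrequired reserves = 12% × +$53B = +$6.36B.
Δexcess reserves = Δreserves − Δrequired = 0 − (+$6.36B) = -$6.36 billion.

-$6.36 billion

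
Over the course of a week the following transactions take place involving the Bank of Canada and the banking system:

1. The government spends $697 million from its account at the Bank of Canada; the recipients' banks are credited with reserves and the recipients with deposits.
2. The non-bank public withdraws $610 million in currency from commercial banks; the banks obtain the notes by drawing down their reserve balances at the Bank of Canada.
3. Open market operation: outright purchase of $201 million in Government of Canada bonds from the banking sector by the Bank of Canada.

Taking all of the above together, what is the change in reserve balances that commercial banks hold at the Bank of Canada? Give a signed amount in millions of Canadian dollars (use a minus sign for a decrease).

+$288 million

Bank of Canada balance sheet:
  Assets:      Securities +$201M
  Liabilities: Bank reserves +$288M, Currency in circulation +$610M, Government deposits −$697M
Commercial banking system:
  Assets:      Reserves at CB +$288M, Securities −$201M
  Liabilities: Checkable deposits +$87M
So the change in reserve balances that commercial banks hold at the Bank of Canada is +$288 million.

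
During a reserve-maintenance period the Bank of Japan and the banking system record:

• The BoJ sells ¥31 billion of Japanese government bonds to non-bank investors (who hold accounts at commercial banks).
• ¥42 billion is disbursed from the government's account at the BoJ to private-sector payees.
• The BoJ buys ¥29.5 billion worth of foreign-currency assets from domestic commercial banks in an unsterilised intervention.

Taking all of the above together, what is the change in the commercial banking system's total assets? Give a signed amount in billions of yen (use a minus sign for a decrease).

+¥11 billion

BoJ balance sheet:
  Assets:      Securities −¥31B, Foreign assets +¥29.5B
  Liabilities: Bank reserves +¥40.5B, Government deposits −¥42B
Commercial banking system:
  Assets:      Reserves at CB +¥40.5B, Foreign assets −¥29.5B
  Liabilities: Checkable deposits +¥11B
Change in total bank assets = +¥11 billion.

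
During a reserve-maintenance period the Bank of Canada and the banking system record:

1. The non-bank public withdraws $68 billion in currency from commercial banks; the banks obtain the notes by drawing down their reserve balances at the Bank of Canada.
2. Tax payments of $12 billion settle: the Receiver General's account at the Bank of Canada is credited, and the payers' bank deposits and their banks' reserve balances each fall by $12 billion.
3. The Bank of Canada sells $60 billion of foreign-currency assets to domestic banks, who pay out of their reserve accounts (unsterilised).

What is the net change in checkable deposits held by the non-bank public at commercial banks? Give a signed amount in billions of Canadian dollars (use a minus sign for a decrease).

Bank of Canada balance sheet:
  Assets:      Foreign assets −$60B
  Liabilities: Bank reserves −$140B, Currency in circulation +$68B, Government deposits +$12B
Commercial banking system:
  Assets:      Reserves at CB −$140B, Foreign assets +$60B
  Liabilities: Checkable deposits −$80B
So the change in checkable deposits held by the non-bank public at commercial banks is -$80 billion.

-$80 billion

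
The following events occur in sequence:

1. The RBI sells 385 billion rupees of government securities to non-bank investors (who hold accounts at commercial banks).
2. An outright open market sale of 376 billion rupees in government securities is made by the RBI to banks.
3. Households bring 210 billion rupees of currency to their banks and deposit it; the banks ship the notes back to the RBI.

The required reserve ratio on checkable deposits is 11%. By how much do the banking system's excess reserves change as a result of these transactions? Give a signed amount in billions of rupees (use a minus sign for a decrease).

Asset sale (to non-banks) 385 billion rupees: reserves −385B, deposits −385B.
OMO sale (to banks) 376 billion rupees: reserves −376B, deposits 0.
Currency deposit 210 billion rupees: reserves +210B, deposits +210B.
Totals: Δreserves = −551B, Δdeposits = −175B.
Δrequired reserves = 11% × −175B = −19.25B.
Δexcess reserves = Δreserves − Δrequired = −551B − (−19.25B) = -531.75 billion.

-531.75 billion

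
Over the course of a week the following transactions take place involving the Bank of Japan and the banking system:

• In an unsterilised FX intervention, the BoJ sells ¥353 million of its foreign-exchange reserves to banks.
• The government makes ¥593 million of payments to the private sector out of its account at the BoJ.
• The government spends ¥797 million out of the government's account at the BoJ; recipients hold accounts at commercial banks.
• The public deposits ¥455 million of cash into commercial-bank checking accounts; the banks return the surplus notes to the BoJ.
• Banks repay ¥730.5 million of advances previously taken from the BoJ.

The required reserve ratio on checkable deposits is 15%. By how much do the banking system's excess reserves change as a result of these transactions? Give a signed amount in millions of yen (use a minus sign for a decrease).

+¥484.75 million

FX sale ¥353 million: reserves −¥353M, deposits 0.
Government spending ¥593 million: reserves +¥593M, deposits +¥593M.
Government spending ¥797 million: reserves +¥797M, deposits +¥797M.
Currency deposit ¥455 million: reserves +¥455M, deposits +¥455M.
Discount-window repayment ¥730.5 million: reserves −¥730.5M, deposits 0.
Totals: Δreserves = +¥761.5M, Δdeposits = +¥1845M.
Δrequired reserves = 15% × +¥1845M = +¥276.75M.
Δexcess reserves = Δreserves − Δrequired = +¥761.5M − (+¥276.75M) = +¥484.75 million.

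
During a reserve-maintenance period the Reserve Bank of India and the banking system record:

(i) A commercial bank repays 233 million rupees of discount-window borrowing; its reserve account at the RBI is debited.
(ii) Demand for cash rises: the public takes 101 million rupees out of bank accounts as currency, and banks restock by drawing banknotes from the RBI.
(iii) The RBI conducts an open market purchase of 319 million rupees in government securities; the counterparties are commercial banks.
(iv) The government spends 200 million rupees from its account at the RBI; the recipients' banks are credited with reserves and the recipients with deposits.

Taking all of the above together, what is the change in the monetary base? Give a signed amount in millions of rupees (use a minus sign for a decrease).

+286 million

Discount-window repayment 233 million rupees: RBI balance sheet contracts → −233M.
Currency withdrawal 101 million rupees: just a shift between currency and reserves — both are base money → 0.
OMO purchase (from banks) 319 million rupees: RBI balance sheet expands → +319M.
Government spending 200 million rupees: a non-base liability converts back to reserves → +200M.
Net: −233 + 0 + 319 + 200 = +286 million.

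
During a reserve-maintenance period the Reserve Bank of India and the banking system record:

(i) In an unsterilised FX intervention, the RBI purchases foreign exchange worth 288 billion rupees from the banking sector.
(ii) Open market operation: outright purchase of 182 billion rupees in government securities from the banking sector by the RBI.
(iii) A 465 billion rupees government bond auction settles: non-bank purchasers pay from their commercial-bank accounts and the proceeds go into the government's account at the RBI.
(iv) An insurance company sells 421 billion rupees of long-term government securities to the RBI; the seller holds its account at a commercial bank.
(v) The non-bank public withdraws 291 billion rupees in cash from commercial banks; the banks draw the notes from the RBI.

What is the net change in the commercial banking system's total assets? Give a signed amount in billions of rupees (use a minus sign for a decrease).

FX purchase 288 billion rupees: just an asset swap on bank balance sheets → 0.
OMO purchase (from banks) 182 billion rupees: just an asset swap on bank balance sheets → 0.
Government account inflow 465 billion rupees: bank balance sheets shrink → −465B.
Asset purchase (from non-banks) 421 billion rupees: bank balance sheets expand → +421B.
Currency withdrawal 291 billion rupees: bank balance sheets shrink → −291B.
Net: 0 + 0 − 465 + 421 − 291 = -335 billion.

-335 billion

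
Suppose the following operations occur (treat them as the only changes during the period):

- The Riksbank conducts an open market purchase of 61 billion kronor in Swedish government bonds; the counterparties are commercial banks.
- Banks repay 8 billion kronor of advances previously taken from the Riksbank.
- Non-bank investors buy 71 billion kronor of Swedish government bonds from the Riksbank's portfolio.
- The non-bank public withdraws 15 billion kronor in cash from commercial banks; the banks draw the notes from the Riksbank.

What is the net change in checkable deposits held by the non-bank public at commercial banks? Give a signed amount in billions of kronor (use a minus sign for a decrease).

-86 billion

Riksbank balance sheet:
  Assets:      Securities −10B, Loans to banks −8B
  Liabilities: Bank reserves −33B, Currency in circulation +15B
Commercial banking system:
  Assets:      Reserves at CB −33B, Securities −61B
  Liabilities: Checkable deposits −86B, Borrowings from CB −8B
So the change in checkable deposits held by the non-bank public at commercial banks is -86 billion.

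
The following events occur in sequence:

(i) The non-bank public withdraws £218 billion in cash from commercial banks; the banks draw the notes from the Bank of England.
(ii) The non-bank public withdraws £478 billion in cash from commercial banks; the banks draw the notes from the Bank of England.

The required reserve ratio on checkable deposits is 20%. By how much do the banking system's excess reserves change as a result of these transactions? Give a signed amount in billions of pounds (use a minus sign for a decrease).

Currency withdrawal £218 billion: reserves −£218B, deposits −£218B.
Currency withdrawal £478 billion: reserves −£478B, deposits −£478B.
Totals: Δreserves = −£696B, Δdeposits = −£696B.
Δrequired reserves = 20% × −£696B = −£139.2B.
Δexcess reserves = Δreserves − Δrequired = −£696B − (−£139.2B) = -£556.8 billion.

-£556.8 billion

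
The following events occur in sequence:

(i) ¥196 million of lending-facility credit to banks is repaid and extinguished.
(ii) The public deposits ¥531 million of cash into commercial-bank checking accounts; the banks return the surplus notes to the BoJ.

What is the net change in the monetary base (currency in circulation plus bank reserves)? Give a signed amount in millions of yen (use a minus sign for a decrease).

BoJ balance sheet:
  Assets:      Loans to banks −¥196M
  Liabilities: Bank reserves +¥335M, Currency in circulation −¥531M
Commercial banking system:
  Assets:      Reserves at CB +¥335M
  Liabilities: Checkable deposits +¥531M, Borrowings from CB −¥196M
Monetary base = currency + reserves: −¥531M + (+¥335M) = -¥196 million.

-¥196 million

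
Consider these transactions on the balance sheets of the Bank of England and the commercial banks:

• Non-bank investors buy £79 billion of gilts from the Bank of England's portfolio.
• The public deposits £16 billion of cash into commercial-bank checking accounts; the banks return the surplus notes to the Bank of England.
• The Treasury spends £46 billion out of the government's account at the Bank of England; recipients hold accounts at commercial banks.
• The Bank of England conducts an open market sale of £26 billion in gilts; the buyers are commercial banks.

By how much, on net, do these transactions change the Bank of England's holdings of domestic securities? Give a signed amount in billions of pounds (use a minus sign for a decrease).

Asset sale (to non-banks) £79 billion: securities removed from the Bank of England's portfolio → −£79B.
Currency deposit £16 billion: the Bank of England's securities portfolio is untouched → 0.
Government spending £46 billion: the Bank of England's securities portfolio is untouched → 0.
OMO sale (to banks) £26 billion: securities removed from the Bank of England's portfolio → −£26B.
Net: −79 + 0 + 0 − 26 = -£105 billion.

-£105 billion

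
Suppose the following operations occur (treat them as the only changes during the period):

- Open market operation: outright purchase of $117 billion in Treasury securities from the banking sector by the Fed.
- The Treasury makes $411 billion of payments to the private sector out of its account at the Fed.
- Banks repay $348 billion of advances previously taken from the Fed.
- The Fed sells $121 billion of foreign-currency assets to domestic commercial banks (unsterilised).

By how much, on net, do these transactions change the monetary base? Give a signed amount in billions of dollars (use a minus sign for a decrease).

+$59 billion

OMO purchase (from banks) $117 billion: Fed balance sheet expands → +$117B.
Government spending $411 billion: a non-base liability converts back to reserves → +$411B.
Discount-window repayment $348 billion: Fed balance sheet contracts → −$348B.
FX sale $121 billion: Fed balance sheet contracts → −$121B.
Net: 117 + 411 − 348 − 121 = +$59 billion.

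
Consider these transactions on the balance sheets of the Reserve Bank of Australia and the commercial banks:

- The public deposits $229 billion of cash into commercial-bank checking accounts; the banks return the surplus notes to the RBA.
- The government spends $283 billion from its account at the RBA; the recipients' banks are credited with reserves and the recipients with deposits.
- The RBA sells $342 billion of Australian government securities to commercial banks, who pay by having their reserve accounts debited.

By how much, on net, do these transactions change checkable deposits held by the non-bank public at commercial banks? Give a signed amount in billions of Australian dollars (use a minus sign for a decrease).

Currency deposit $229 billion: non-bank counterparties' bank balances rise → +$229B.
Government spending $283 billion: non-bank counterparties' bank balances rise → +$283B.
OMO sale (to banks) $342 billion: the counterparty is a bank, so public deposits are unchanged → 0.
Net: 229 + 283 + 0 = +$512 billion.

+$512 billion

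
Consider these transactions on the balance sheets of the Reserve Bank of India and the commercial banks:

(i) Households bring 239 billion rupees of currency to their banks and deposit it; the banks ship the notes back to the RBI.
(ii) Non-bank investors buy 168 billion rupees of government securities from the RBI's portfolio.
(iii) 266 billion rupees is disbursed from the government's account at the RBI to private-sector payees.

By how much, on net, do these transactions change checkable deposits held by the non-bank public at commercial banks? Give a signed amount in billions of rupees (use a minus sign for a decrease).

Currency deposit 239 billion rupees: non-bank counterparties' bank balances rise → +239B.
Asset sale (to non-banks) 168 billion rupees: non-bank counterparties' bank balances fall → −168B.
Government spending 266 billion rupees: non-bank counterparties' bank balances rise → +266B.
Net: 239 − 168 + 266 = +337 billion.

+337 billion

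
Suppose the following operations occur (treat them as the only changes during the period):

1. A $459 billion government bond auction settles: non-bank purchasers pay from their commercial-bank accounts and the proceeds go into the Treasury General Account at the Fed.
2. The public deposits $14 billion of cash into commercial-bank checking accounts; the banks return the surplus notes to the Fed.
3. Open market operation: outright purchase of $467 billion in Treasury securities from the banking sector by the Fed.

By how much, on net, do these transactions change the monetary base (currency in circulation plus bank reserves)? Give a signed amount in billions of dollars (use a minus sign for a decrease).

Government account inflow $459 billion: reserves shift to a non-base liability → −$459B.
Currency deposit $14 billion: just a shift between currency and reserves — both are base money → 0.
OMO purchase (from banks) $467 billion: Fed balance sheet expands → +$467B.
Net: −459 + 0 + 467 = +$8 billion.

+$8 billion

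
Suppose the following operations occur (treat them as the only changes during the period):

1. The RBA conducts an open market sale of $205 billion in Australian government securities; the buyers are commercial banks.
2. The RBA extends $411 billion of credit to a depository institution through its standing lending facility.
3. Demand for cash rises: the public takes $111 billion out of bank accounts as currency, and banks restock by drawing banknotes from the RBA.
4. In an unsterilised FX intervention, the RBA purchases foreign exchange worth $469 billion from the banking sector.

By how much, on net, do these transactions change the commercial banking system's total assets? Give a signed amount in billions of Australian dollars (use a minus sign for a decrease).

OMO sale (to banks) $205 billion: just an asset swap on bank balance sheets → 0.
Discount-window loan $411 billion: bank balance sheets expand → +$411B.
Currency withdrawal $111 billion: bank balance sheets shrink → −$111B.
FX purchase $469 billion: just an asset swap on bank balance sheets → 0.
Net: 0 + 411 − 111 + 0 = +$300 billion.

+$300 billion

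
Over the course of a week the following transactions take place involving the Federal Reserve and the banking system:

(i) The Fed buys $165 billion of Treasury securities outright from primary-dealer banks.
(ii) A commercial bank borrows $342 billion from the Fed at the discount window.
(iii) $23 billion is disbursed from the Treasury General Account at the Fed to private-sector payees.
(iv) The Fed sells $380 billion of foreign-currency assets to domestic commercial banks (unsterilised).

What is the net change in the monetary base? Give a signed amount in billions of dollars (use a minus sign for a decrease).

+$150 billion

OMO purchase (from banks) $165 billion: Fed balance sheet expands → +$165B.
Discount-window loan $342 billion: Fed balance sheet expands → +$342B.
Government spending $23 billion: a non-base liability converts back to reserves → +$23B.
FX sale $380 billion: Fed balance sheet contracts → −$380B.
Net: 165 + 342 + 23 − 380 = +$150 billion.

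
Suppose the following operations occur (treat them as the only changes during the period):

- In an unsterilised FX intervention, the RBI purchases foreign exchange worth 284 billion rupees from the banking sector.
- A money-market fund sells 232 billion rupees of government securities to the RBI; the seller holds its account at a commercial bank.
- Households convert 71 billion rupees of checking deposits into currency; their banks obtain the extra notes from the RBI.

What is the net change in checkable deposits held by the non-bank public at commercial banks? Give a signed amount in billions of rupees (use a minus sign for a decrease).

+161 billion

FX purchase 284 billion rupees: the counterparty is a bank, so public deposits are unchanged → 0.
Asset purchase (from non-banks) 232 billion rupees: non-bank counterparties' bank balances rise → +232B.
Currency withdrawal 71 billion rupees: non-bank counterparties' bank balances fall → −71B.
Net: 0 + 232 − 71 = +161 billion.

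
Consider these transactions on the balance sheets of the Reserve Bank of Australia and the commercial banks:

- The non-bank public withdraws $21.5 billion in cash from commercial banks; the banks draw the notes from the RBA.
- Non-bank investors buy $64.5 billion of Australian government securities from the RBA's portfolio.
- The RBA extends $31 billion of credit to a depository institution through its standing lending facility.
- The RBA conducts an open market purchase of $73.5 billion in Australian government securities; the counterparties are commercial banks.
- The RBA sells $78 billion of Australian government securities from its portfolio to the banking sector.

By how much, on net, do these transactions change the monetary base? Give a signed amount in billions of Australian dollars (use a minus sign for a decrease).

-$38 billion

RBA balance sheet:
  Assets:      Securities −$69B, Loans to banks +$31B
  Liabilities: Bank reserves −$59.5B, Currency in circulation +$21.5B
Monetary base = currency + reserves: +$21.5B + (−$59.5B) = -$38 billion.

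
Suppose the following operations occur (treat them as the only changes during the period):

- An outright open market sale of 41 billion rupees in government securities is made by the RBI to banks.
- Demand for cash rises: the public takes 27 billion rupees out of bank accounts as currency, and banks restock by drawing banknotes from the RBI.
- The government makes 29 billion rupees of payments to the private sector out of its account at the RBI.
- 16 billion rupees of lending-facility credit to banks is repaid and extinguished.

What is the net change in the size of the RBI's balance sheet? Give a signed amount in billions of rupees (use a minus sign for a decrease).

-57 billion

RBI balance sheet:
  Assets:      Securities −41B, Loans to banks −16B
  Liabilities: Bank reserves −55B, Currency in circulation +27B, Government deposits −29B
Change in total RBI assets = -57 billion.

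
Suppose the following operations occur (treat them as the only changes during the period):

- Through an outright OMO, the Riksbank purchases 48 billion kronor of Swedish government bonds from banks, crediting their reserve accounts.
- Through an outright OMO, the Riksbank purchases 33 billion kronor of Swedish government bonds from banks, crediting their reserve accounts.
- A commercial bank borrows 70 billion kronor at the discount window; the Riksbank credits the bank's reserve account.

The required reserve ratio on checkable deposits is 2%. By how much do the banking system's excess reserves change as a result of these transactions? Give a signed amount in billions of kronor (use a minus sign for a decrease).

+151 billion

OMO purchase (from banks) 48 billion kronor: reserves +48B, deposits 0.
OMO purchase (from banks) 33 billion kronor: reserves +33B, deposits 0.
Discount-window loan 70 billion kronor: reserves +70B, deposits 0.
Totals: Δreserves = +151B, Δdeposits = 0.
Δrequired reserves = 2% × 0 = 0.
Δexcess reserves = Δreserves − Δrequired = +151B − (0) = +151 billion.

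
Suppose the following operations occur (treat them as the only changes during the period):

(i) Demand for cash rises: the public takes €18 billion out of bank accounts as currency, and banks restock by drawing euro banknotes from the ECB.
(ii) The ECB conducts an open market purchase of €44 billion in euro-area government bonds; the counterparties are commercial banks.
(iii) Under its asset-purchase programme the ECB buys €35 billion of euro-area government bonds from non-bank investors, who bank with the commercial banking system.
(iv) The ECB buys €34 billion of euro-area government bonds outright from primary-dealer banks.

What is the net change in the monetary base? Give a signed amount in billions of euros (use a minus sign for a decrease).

ECB balance sheet:
  Assets:      Securities +€113B
  Liabilities: Bank reserves +€95B, Currency in circulation +€18B
Commercial banking system:
  Assets:      Reserves at CB +€95B, Securities −€78B
  Liabilities: Checkable deposits +€17B
Monetary base = currency + reserves: +€18B + (+€95B) = +€113 billion.

+€113 billion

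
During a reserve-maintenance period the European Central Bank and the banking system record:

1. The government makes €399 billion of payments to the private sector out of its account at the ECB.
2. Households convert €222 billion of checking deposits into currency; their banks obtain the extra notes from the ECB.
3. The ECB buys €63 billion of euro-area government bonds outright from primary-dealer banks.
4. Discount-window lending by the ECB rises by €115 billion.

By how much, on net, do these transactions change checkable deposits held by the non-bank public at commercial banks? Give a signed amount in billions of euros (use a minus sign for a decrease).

+€177 billion

Government spending €399 billion: non-bank counterparties' bank balances rise → +€399B.
Currency withdrawal €222 billion: non-bank counterparties' bank balances fall → −€222B.
OMO purchase (from banks) €63 billion: the counterparty is a bank, so public deposits are unchanged → 0.
Discount-window loan €115 billion: the counterparty is a bank, so public deposits are unchanged → 0.
Net: 399 − 222 + 0 + 0 = +€177 billion.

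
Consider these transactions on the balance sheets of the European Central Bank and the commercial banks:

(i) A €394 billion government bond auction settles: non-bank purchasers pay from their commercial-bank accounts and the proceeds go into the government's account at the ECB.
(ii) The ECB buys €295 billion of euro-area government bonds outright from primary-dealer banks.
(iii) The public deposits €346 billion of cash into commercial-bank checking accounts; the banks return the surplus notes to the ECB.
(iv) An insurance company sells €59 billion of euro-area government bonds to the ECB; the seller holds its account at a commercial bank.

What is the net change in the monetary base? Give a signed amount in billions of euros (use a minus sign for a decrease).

-€40 billion

Government account inflow €394 billion: reserves shift to a non-base liability → −€394B.
OMO purchase (from banks) €295 billion: ECB balance sheet expands → +€295B.
Currency deposit €346 billion: just a shift between currency and reserves — both are base money → 0.
Asset purchase (from non-banks) €59 billion: ECB balance sheet expands → +€59B.
Net: −394 + 295 + 0 + 59 = -€40 billion.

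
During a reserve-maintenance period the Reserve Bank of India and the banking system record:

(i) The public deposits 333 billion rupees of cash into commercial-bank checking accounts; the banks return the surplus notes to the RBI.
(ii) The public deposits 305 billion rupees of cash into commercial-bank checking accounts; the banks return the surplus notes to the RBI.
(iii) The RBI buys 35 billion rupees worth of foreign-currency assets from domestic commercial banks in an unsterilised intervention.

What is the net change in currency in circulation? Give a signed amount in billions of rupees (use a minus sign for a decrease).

RBI balance sheet:
  Assets:      Foreign assets +35B
  Liabilities: Bank reserves +673B, Currency in circulation −638B
So the change in currency in circulation is -638 billion.

-638 billion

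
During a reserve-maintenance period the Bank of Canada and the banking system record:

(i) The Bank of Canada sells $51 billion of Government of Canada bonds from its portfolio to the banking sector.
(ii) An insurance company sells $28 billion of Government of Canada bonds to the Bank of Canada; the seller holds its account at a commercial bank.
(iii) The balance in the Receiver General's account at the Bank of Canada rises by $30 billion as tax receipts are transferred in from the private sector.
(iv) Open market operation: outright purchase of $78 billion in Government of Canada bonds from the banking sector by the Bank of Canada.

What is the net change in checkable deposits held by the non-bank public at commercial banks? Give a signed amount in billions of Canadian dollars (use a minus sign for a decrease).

-$2 billion

OMO sale (to banks) $51 billion: the counterparty is a bank, so public deposits are unchanged → 0.
Asset purchase (from non-banks) $28 billion: non-bank counterparties' bank balances rise → +$28B.
Government account inflow $30 billion: non-bank counterparties' bank balances fall → −$30B.
OMO purchase (from banks) $78 billion: the counterparty is a bank, so public deposits are unchanged → 0.
Net: 0 + 28 − 30 + 0 = -$2 billion.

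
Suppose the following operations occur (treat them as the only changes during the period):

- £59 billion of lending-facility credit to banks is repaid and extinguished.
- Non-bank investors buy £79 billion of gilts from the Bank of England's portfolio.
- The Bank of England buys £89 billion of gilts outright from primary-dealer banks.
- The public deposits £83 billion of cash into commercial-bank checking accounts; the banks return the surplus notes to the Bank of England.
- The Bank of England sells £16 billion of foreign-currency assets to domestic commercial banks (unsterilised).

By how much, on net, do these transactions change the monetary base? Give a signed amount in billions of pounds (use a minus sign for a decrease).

Bank of England balance sheet:
  Assets:      Securities +£10B, Loans to banks −£59B, Foreign assets −£16B
  Liabilities: Bank reserves +£18B, Currency in circulation −£83B
Monetary base = currency + reserves: −£83B + (+£18B) = -£65 billion.

-£65 billion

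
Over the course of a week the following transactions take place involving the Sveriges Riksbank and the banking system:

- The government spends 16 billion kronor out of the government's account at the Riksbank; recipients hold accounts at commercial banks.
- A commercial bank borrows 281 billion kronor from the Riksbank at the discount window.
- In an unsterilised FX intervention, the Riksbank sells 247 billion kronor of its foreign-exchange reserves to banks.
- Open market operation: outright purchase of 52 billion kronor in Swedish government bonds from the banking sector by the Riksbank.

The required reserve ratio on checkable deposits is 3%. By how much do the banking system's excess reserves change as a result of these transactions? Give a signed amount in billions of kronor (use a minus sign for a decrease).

Government spending 16 billion kronor: reserves +16B, deposits +16B.
Discount-window loan 281 billion kronor: reserves +281B, deposits 0.
FX sale 247 billion kronor: reserves −247B, deposits 0.
OMO purchase (from banks) 52 billion kronor: reserves +52B, deposits 0.
Totals: Δreserves = +102B, Δdeposits = +16B.
Δrequired reserves = 3% × +16B = +0.48B.
Δexcess reserves = Δreserves − Δrequired = +102B − (+0.48B) = +101.52 billion.

+101.52 billion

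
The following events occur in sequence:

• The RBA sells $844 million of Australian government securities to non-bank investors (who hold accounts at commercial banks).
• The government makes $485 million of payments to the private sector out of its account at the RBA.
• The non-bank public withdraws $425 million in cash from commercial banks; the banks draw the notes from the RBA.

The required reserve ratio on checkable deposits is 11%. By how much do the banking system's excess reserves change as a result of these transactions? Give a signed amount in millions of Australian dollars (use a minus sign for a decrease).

Asset sale (to non-banks) $844 million: reserves −$844M, deposits −$844M.
Government spending $485 million: reserves +$485M, deposits +$485M.
Currency withdrawal $425 million: reserves −$425M, deposits −$425M.
Totals: Δreserves = −$784M, Δdeposits = −$784M.
Δrequired reserves = 11% × −$784M = −$86.24M.
Δexcess reserves = Δreserves − Δrequired = −$784M − (−$86.24M) = -$697.76 million.

-$697.76 million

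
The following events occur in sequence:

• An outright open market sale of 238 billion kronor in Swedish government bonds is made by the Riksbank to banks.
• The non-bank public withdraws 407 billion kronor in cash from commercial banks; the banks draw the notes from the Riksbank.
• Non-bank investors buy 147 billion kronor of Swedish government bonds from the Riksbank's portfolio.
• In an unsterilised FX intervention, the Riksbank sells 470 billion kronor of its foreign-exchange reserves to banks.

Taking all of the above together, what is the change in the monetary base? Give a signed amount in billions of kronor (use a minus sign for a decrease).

-855 billion

Riksbank balance sheet:
  Assets:      Securities −385B, Foreign assets −470B
  Liabilities: Bank reserves −1262B, Currency in circulation +407B
Monetary base = currency + reserves: +407B + (−1262B) = -855 billion.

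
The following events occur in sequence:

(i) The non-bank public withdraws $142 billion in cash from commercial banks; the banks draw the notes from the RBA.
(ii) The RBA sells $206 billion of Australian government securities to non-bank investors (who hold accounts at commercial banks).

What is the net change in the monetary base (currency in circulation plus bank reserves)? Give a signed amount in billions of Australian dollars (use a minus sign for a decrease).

-$206 billion

RBA balance sheet:
  Assets:      Securities −$206B
  Liabilities: Bank reserves −$348B, Currency in circulation +$142B
Monetary base = currency + reserves: +$142B + (−$348B) = -$206 billion.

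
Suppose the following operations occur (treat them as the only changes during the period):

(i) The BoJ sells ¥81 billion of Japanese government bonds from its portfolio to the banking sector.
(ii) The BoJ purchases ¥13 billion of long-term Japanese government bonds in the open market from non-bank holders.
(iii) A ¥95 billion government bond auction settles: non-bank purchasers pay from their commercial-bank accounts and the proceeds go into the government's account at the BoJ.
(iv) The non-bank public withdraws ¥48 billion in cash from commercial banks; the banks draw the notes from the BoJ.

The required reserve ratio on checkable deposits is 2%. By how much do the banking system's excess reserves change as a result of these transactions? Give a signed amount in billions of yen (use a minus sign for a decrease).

-¥208.4 billion

OMO sale (to banks) ¥81 billion: reserves −¥81B, deposits 0.
Asset purchase (from non-banks) ¥13 billion: reserves +¥13B, deposits +¥13B.
Government account inflow ¥95 billion: reserves −¥95B, deposits −¥95B.
Currency withdrawal ¥48 billion: reserves −¥48B, deposits −¥48B.
Totals: Δreserves = −¥211B, Δdeposits = −¥130B.
Δrequired reserves = 2% × −¥130B = −¥2.6B.
Δexcess reserves = Δreserves − Δrequired = −¥211B − (−¥2.6B) = -¥208.4 billion.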